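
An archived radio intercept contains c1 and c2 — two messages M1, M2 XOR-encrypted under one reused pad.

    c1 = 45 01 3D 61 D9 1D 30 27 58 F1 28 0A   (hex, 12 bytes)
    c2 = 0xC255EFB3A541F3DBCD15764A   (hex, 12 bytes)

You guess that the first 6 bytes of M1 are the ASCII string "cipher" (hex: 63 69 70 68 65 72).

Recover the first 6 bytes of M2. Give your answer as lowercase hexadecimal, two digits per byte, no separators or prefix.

e43da2ba192e

First, c1 ⊕ c2 = (M1 ⊕ K) ⊕ (M2 ⊕ K) = M1 ⊕ M2, so the key drops out. Then M2 = (M1 ⊕ M2) ⊕ M1 over the first 6 bytes.
byte 0: (45 ⊕ c2) ⊕ 63 = 87 ⊕ 63 = e4
byte 1: (01 ⊕ 55) ⊕ 69 = 54 ⊕ 69 = 3d
byte 2: (3d ⊕ ef) ⊕ 70 = d2 ⊕ 70 = a2
byte 3: (61 ⊕ b3) ⊕ 68 = d2 ⊕ 68 = ba
byte 4: (d9 ⊕ a5) ⊕ 65 = 7c ⊕ 65 = 19
byte 5: (1d ⊕ 41) ⊕ 72 = 5c ⊕ 72 = 2e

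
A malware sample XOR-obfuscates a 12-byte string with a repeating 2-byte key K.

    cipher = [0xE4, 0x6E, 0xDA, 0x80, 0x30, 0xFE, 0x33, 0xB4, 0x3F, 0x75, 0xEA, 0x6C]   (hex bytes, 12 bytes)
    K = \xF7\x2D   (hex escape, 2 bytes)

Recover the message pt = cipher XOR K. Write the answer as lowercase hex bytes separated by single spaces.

13 43 2d ad c7 d3 c4 99 c8 58 1d 41

The 2-byte key repeats, so the effective keystream is f7 2d f7 2d f7 2d f7 2d f7 2d f7 2d.
byte 0: 228 ^ 247 =  19
byte 1: 110 ^  45 =  67
byte 2: 218 ^ 247 =  45
byte 3: 128 ^  45 = 173
byte 4:  48 ^ 247 = 199
byte 5: 254 ^  45 = 211
byte 6:  51 ^ 247 = 196
byte 7: 180 ^  45 = 153
byte 8:  63 ^ 247 = 200
byte 9: 117 ^  45 =  88
byte 10: 234 ^ 247 =  29
byte 11: 108 ^  45 =  65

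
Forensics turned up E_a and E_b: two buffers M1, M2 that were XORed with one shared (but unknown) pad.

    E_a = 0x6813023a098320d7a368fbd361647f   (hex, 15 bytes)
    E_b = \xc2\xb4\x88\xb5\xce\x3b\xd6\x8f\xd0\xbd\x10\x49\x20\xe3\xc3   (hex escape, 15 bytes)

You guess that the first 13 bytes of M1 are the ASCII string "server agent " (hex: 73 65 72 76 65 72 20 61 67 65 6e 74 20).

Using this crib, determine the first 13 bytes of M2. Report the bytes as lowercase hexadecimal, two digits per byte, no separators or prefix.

First, E_a ⊕ E_b = (M1 ⊕ K) ⊕ (M2 ⊕ K) = M1 ⊕ M2, so the key drops out. Then M2 = (M1 ⊕ M2) ⊕ M1 over the first 13 bytes.
byte 0: (68 ⊕ c2) ⊕ 73 = aa ⊕ 73 = d9
byte 1: (13 ⊕ b4) ⊕ 65 = a7 ⊕ 65 = c2
byte 2: (02 ⊕ 88) ⊕ 72 = 8a ⊕ 72 = f8
byte 3: (3a ⊕ b5) ⊕ 76 = 8f ⊕ 76 = f9
byte 4: (09 ⊕ ce) ⊕ 65 = c7 ⊕ 65 = a2
byte 5: (83 ⊕ 3b) ⊕ 72 = b8 ⊕ 72 = ca
byte 6: (20 ⊕ d6) ⊕ 20 = f6 ⊕ 20 = d6
byte 7: (d7 ⊕ 8f) ⊕ 61 = 58 ⊕ 61 = 39
byte 8: (a3 ⊕ d0) ⊕ 67 = 73 ⊕ 67 = 14
byte 9: (68 ⊕ bd) ⊕ 65 = d5 ⊕ 65 = b0
byte 10: (fb ⊕ 10) ⊕ 6e = eb ⊕ 6e = 85
byte 11: (d3 ⊕ 49) ⊕ 74 = 9a ⊕ 74 = ee
byte 12: (61 ⊕ 20) ⊕ 20 = 41 ⊕ 20 = 61

d9c2f8f9a2cad63914b085ee61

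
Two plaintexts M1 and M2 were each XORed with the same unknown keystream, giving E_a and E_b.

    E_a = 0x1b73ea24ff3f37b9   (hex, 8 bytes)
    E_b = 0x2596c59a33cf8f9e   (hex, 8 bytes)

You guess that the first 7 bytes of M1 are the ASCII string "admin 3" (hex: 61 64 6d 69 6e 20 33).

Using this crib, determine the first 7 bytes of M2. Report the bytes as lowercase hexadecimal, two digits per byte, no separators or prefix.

First, E_a ⊕ E_b = (M1 ⊕ K) ⊕ (M2 ⊕ K) = M1 ⊕ M2, so the key drops out. Then M2 = (M1 ⊕ M2) ⊕ M1 over the first 7 bytes.
byte 0: (1b XOR 25) XOR 61 = 3e XOR 61 = 5f
byte 1: (73 XOR 96) XOR 64 = e5 XOR 64 = 81
byte 2: (ea XOR c5) XOR 6d = 2f XOR 6d = 42
byte 3: (24 XOR 9a) XOR 69 = be XOR 69 = d7
byte 4: (ff XOR 33) XOR 6e = cc XOR 6e = a2
byte 5: (3f XOR cf) XOR 20 = f0 XOR 20 = d0
byte 6: (37 XOR 8f) XOR 33 = b8 XOR 33 = 8b

5f8142d7a2d08b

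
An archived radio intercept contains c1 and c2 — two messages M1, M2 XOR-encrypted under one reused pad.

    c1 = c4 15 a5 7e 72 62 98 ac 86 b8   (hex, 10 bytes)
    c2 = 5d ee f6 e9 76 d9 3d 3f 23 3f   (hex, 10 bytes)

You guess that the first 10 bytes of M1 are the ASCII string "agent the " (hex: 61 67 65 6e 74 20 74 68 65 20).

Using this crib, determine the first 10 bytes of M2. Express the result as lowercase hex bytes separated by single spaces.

f8 9c 36 f9 70 9b d1 fb c0 a7

First, c1 ⊕ c2 = (M1 ⊕ K) ⊕ (M2 ⊕ K) = M1 ⊕ M2, so the key drops out. Then M2 = (M1 ⊕ M2) ⊕ M1 over the first 10 bytes.
byte 0: (c4 XOR 5d) XOR 61 = 99 XOR 61 = f8
byte 1: (15 XOR ee) XOR 67 = fb XOR 67 = 9c
byte 2: (a5 XOR f6) XOR 65 = 53 XOR 65 = 36
byte 3: (7e XOR e9) XOR 6e = 97 XOR 6e = f9
byte 4: (72 XOR 76) XOR 74 = 04 XOR 74 = 70
byte 5: (62 XOR d9) XOR 20 = bb XOR 20 = 9b
byte 6: (98 XOR 3d) XOR 74 = a5 XOR 74 = d1
byte 7: (ac XOR 3f) XOR 68 = 93 XOR 68 = fb
byte 8: (86 XOR 23) XOR 65 = a5 XOR 65 = c0
byte 9: (b8 XOR 3f) XOR 20 = 87 XOR 20 = a7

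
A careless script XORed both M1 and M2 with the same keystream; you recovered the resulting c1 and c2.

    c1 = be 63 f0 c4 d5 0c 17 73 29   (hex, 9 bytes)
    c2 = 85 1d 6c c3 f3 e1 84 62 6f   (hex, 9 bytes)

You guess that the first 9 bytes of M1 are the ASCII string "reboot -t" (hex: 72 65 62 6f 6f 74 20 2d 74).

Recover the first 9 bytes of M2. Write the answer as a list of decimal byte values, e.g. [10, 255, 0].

[73, 27, 254, 104, 73, 153, 179, 60, 50]

First, c1 ⊕ c2 = (M1 ⊕ K) ⊕ (M2 ⊕ K) = M1 ⊕ M2, so the key drops out. Then M2 = (M1 ⊕ M2) ⊕ M1 over the first 9 bytes.
byte 0: (be XOR 85) XOR 72 = 3b XOR 72 = 49
byte 1: (63 XOR 1d) XOR 65 = 7e XOR 65 = 1b
byte 2: (f0 XOR 6c) XOR 62 = 9c XOR 62 = fe
byte 3: (c4 XOR c3) XOR 6f = 07 XOR 6f = 68
byte 4: (d5 XOR f3) XOR 6f = 26 XOR 6f = 49
byte 5: (0c XOR e1) XOR 74 = ed XOR 74 = 99
byte 6: (17 XOR 84) XOR 20 = 93 XOR 20 = b3
byte 7: (73 XOR 62) XOR 2d = 11 XOR 2d = 3c
byte 8: (29 XOR 6f) XOR 74 = 46 XOR 74 = 32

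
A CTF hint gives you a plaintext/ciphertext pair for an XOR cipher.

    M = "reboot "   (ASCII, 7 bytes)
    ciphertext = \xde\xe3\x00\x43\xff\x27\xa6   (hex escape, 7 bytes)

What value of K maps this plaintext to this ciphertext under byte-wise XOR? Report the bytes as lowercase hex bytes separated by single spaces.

Since ciphertext = M ⊕ K, XORing both sides with M gives K = M ⊕ ciphertext.
byte 0: 72 XOR de = ac
byte 1: 65 XOR e3 = 86
byte 2: 62 XOR 00 = 62
byte 3: 6f XOR 43 = 2c
byte 4: 6f XOR ff = 90
byte 5: 74 XOR 27 = 53
byte 6: 20 XOR a6 = 86

ac 86 62 2c 90 53 86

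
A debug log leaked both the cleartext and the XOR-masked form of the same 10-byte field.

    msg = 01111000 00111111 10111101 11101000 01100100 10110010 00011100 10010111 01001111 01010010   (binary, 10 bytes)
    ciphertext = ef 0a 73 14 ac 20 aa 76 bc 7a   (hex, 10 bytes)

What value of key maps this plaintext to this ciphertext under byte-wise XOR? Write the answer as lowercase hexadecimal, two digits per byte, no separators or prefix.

Since ciphertext = msg ⊕ key, XORing both sides with msg gives key = msg ⊕ ciphertext.
78 ^ ef = 97
3f ^ 0a = 35
bd ^ 73 = ce
e8 ^ 14 = fc
64 ^ ac = c8
b2 ^ 20 = 92
1c ^ aa = b6
97 ^ 76 = e1
4f ^ bc = f3
52 ^ 7a = 28

9735cefcc892b6e1f328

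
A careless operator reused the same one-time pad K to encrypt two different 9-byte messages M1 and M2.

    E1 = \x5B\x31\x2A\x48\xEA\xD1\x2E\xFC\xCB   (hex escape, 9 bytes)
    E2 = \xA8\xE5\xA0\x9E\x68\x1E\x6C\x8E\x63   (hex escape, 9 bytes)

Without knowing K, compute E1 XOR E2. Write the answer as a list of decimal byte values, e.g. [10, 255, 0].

[243, 212, 138, 214, 130, 207, 66, 114, 168]

E1 ⊕ E2 = (M1 ⊕ K) ⊕ (M2 ⊕ K) = M1 ⊕ M2 — the shared key cancels under XOR.
byte 0: 5b ⊕ a8 = f3
byte 1: 31 ⊕ e5 = d4
byte 2: 2a ⊕ a0 = 8a
byte 3: 48 ⊕ 9e = d6
byte 4: ea ⊕ 68 = 82
byte 5: d1 ⊕ 1e = cf
byte 6: 2e ⊕ 6c = 42
byte 7: fc ⊕ 8e = 72
byte 8: cb ⊕ 63 = a8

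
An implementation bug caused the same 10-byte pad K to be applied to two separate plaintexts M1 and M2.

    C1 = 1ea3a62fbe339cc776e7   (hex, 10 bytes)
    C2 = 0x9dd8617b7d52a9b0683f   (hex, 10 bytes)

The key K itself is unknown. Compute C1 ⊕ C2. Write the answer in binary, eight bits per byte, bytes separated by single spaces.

10000011 01111011 11000111 01010100 11000011 01100001 00110101 01110111 00011110 11011000

C1 ⊕ C2 = (M1 ⊕ K) ⊕ (M2 ⊕ K) = M1 ⊕ M2 — the shared key cancels under XOR.
byte 0: 1e ^ 9d = 83
byte 1: a3 ^ d8 = 7b
byte 2: a6 ^ 61 = c7
byte 3: 2f ^ 7b = 54
byte 4: be ^ 7d = c3
byte 5: 33 ^ 52 = 61
byte 6: 9c ^ a9 = 35
byte 7: c7 ^ b0 = 77
byte 8: 76 ^ 68 = 1e
byte 9: e7 ^ 3f = d8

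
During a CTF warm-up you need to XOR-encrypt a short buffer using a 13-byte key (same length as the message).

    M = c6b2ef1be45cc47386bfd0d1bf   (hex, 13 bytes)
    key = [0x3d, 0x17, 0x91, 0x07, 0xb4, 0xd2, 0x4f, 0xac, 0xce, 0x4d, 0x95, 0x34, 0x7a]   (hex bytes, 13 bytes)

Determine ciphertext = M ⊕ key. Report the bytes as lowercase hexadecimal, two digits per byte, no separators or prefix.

fba57e1c508e8bdf48f245e5c5

c6 ^ 3d = fb
b2 ^ 17 = a5
ef ^ 91 = 7e
1b ^ 07 = 1c
e4 ^ b4 = 50
5c ^ d2 = 8e
c4 ^ 4f = 8b
73 ^ ac = df
86 ^ ce = 48
bf ^ 4d = f2
d0 ^ 95 = 45
d1 ^ 34 = e5
bf ^ 7a = c5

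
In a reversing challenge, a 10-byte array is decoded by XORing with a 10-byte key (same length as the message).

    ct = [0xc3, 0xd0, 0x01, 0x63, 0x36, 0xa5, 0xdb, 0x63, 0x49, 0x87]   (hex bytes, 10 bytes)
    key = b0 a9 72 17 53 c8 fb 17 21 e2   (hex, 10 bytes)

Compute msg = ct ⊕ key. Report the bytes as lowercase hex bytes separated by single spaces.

11000011 ⊕ 10110000 = 01110011
11010000 ⊕ 10101001 = 01111001
00000001 ⊕ 01110010 = 01110011
01100011 ⊕ 00010111 = 01110100
00110110 ⊕ 01010011 = 01100101
10100101 ⊕ 11001000 = 01101101
11011011 ⊕ 11111011 = 00100000
01100011 ⊕ 00010111 = 01110100
01001001 ⊕ 00100001 = 01101000
10000111 ⊕ 11100010 = 01100101

73 79 73 74 65 6d 20 74 68 65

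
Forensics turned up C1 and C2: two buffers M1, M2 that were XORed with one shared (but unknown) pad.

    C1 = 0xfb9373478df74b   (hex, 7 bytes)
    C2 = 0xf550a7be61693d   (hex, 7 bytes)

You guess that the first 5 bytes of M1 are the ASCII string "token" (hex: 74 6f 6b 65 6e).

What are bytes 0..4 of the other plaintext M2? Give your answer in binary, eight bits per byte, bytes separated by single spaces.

01111010 10101100 10111111 10011100 10000010

First, C1 ⊕ C2 = (M1 ⊕ K) ⊕ (M2 ⊕ K) = M1 ⊕ M2, so the key drops out. Then M2 = (M1 ⊕ M2) ⊕ M1 over the first 5 bytes.
byte 0: (fb xor f5) xor 74 = 0e xor 74 = 7a
byte 1: (93 xor 50) xor 6f = c3 xor 6f = ac
byte 2: (73 xor a7) xor 6b = d4 xor 6b = bf
byte 3: (47 xor be) xor 65 = f9 xor 65 = 9c
byte 4: (8d xor 61) xor 6e = ec xor 6e = 82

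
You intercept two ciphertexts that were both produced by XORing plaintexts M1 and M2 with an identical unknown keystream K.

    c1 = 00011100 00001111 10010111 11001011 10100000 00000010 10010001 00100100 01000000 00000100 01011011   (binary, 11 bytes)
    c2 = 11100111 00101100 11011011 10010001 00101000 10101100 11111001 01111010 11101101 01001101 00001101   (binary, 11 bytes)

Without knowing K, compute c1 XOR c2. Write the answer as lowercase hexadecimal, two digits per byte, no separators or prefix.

fb234c5a88ae685ead4956

c1 ⊕ c2 = (M1 ⊕ K) ⊕ (M2 ⊕ K) = M1 ⊕ M2 — the shared key cancels under XOR.
byte 0: 1c xor e7 = fb
byte 1: 0f xor 2c = 23
byte 2: 97 xor db = 4c
byte 3: cb xor 91 = 5a
byte 4: a0 xor 28 = 88
byte 5: 02 xor ac = ae
byte 6: 91 xor f9 = 68
byte 7: 24 xor 7a = 5e
byte 8: 40 xor ed = ad
byte 9: 04 xor 4d = 49
byte 10: 5b xor 0d = 56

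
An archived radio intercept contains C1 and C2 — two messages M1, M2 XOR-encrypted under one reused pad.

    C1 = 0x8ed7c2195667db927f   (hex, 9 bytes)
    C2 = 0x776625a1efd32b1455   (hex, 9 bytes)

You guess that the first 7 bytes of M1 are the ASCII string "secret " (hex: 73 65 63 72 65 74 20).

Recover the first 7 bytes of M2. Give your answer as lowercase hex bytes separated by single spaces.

8a d4 84 ca dc c0 d0

First, C1 ⊕ C2 = (M1 ⊕ K) ⊕ (M2 ⊕ K) = M1 ⊕ M2, so the key drops out. Then M2 = (M1 ⊕ M2) ⊕ M1 over the first 7 bytes.
byte 0: (8e XOR 77) XOR 73 = f9 XOR 73 = 8a
byte 1: (d7 XOR 66) XOR 65 = b1 XOR 65 = d4
byte 2: (c2 XOR 25) XOR 63 = e7 XOR 63 = 84
byte 3: (19 XOR a1) XOR 72 = b8 XOR 72 = ca
byte 4: (56 XOR ef) XOR 65 = b9 XOR 65 = dc
byte 5: (67 XOR d3) XOR 74 = b4 XOR 74 = c0
byte 6: (db XOR 2b) XOR 20 = f0 XOR 20 = d0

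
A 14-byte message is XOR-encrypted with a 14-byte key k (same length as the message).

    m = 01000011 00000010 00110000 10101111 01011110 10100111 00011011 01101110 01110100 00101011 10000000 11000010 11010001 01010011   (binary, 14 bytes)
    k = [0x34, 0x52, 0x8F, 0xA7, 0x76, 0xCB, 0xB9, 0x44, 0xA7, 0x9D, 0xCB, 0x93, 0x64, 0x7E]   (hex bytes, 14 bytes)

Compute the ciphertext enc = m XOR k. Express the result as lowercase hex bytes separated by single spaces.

XOR is its own inverse, so applying the key byte-wise gives the result directly.
43 ⊕ 34 = 77
02 ⊕ 52 = 50
30 ⊕ 8f = bf
af ⊕ a7 = 08
5e ⊕ 76 = 28
a7 ⊕ cb = 6c
1b ⊕ b9 = a2
6e ⊕ 44 = 2a
74 ⊕ a7 = d3
2b ⊕ 9d = b6
80 ⊕ cb = 4b
c2 ⊕ 93 = 51
d1 ⊕ 64 = b5
53 ⊕ 7e = 2d

77 50 bf 08 28 6c a2 2a d3 b6 4b 51 b5 2d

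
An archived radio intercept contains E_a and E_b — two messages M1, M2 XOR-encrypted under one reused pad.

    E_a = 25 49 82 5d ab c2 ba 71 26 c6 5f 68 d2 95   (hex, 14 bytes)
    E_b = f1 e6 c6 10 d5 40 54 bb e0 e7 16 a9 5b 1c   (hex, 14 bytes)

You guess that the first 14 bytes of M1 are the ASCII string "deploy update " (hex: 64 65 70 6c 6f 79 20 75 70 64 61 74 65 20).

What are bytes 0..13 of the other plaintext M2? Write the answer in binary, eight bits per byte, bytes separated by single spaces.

10110000 11001010 00110100 00100001 00010001 11111011 11001110 10111111 10110110 01000101 00101000 10110101 11101100 10101001

First, E_a ⊕ E_b = (M1 ⊕ K) ⊕ (M2 ⊕ K) = M1 ⊕ M2, so the key drops out. Then M2 = (M1 ⊕ M2) ⊕ M1 over the first 14 bytes.
byte 0: (25 ⊕ f1) ⊕ 64 = d4 ⊕ 64 = b0
byte 1: (49 ⊕ e6) ⊕ 65 = af ⊕ 65 = ca
byte 2: (82 ⊕ c6) ⊕ 70 = 44 ⊕ 70 = 34
byte 3: (5d ⊕ 10) ⊕ 6c = 4d ⊕ 6c = 21
byte 4: (ab ⊕ d5) ⊕ 6f = 7e ⊕ 6f = 11
byte 5: (c2 ⊕ 40) ⊕ 79 = 82 ⊕ 79 = fb
byte 6: (ba ⊕ 54) ⊕ 20 = ee ⊕ 20 = ce
byte 7: (71 ⊕ bb) ⊕ 75 = ca ⊕ 75 = bf
byte 8: (26 ⊕ e0) ⊕ 70 = c6 ⊕ 70 = b6
byte 9: (c6 ⊕ e7) ⊕ 64 = 21 ⊕ 64 = 45
byte 10: (5f ⊕ 16) ⊕ 61 = 49 ⊕ 61 = 28
byte 11: (68 ⊕ a9) ⊕ 74 = c1 ⊕ 74 = b5
byte 12: (d2 ⊕ 5b) ⊕ 65 = 89 ⊕ 65 = ec
byte 13: (95 ⊕ 1c) ⊕ 20 = 89 ⊕ 20 = a9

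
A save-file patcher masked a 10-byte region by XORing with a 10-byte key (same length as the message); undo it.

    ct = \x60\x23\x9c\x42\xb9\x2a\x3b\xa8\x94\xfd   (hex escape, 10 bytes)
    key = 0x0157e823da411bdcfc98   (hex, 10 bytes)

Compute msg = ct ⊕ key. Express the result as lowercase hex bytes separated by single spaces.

XOR is its own inverse, so applying the key byte-wise gives the result directly.
60 ^ 01 = 61
23 ^ 57 = 74
9c ^ e8 = 74
42 ^ 23 = 61
b9 ^ da = 63
2a ^ 41 = 6b
3b ^ 1b = 20
a8 ^ dc = 74
94 ^ fc = 68
fd ^ 98 = 65

61 74 74 61 63 6b 20 74 68 65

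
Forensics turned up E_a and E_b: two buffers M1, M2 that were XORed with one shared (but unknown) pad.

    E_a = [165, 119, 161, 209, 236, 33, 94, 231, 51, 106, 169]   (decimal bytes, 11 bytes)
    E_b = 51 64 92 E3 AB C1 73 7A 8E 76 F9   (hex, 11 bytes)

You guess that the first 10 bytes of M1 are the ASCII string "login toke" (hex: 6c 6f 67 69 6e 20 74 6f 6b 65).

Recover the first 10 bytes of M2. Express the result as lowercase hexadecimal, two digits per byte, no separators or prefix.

First, E_a ⊕ E_b = (M1 ⊕ K) ⊕ (M2 ⊕ K) = M1 ⊕ M2, so the key drops out. Then M2 = (M1 ⊕ M2) ⊕ M1 over the first 10 bytes.
byte 0: (a5 xor 51) xor 6c = f4 xor 6c = 98
byte 1: (77 xor 64) xor 6f = 13 xor 6f = 7c
byte 2: (a1 xor 92) xor 67 = 33 xor 67 = 54
byte 3: (d1 xor e3) xor 69 = 32 xor 69 = 5b
byte 4: (ec xor ab) xor 6e = 47 xor 6e = 29
byte 5: (21 xor c1) xor 20 = e0 xor 20 = c0
byte 6: (5e xor 73) xor 74 = 2d xor 74 = 59
byte 7: (e7 xor 7a) xor 6f = 9d xor 6f = f2
byte 8: (33 xor 8e) xor 6b = bd xor 6b = d6
byte 9: (6a xor 76) xor 65 = 1c xor 65 = 79

987c545b29c059f2d679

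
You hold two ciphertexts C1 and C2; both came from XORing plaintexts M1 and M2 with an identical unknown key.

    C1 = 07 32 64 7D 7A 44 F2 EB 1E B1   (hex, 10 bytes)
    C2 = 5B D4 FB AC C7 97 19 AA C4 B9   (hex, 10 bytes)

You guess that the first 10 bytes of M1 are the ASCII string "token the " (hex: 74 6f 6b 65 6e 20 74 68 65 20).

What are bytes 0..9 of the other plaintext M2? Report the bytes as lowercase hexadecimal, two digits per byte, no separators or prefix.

First, C1 ⊕ C2 = (M1 ⊕ K) ⊕ (M2 ⊕ K) = M1 ⊕ M2, so the key drops out. Then M2 = (M1 ⊕ M2) ⊕ M1 over the first 10 bytes.
byte 0: (07 ⊕ 5b) ⊕ 74 = 5c ⊕ 74 = 28
byte 1: (32 ⊕ d4) ⊕ 6f = e6 ⊕ 6f = 89
byte 2: (64 ⊕ fb) ⊕ 6b = 9f ⊕ 6b = f4
byte 3: (7d ⊕ ac) ⊕ 65 = d1 ⊕ 65 = b4
byte 4: (7a ⊕ c7) ⊕ 6e = bd ⊕ 6e = d3
byte 5: (44 ⊕ 97) ⊕ 20 = d3 ⊕ 20 = f3
byte 6: (f2 ⊕ 19) ⊕ 74 = eb ⊕ 74 = 9f
byte 7: (eb ⊕ aa) ⊕ 68 = 41 ⊕ 68 = 29
byte 8: (1e ⊕ c4) ⊕ 65 = da ⊕ 65 = bf
byte 9: (b1 ⊕ b9) ⊕ 20 = 08 ⊕ 20 = 28

2889f4b4d3f39f29bf28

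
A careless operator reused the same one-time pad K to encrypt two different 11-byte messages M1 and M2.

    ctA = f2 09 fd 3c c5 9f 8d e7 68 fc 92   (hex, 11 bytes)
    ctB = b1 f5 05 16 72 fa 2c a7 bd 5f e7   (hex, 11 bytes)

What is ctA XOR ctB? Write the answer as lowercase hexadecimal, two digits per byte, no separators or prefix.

43fcf82ab765a140d5a375

ctA ⊕ ctB = (M1 ⊕ K) ⊕ (M2 ⊕ K) = M1 ⊕ M2 — the shared key cancels under XOR.
byte 0: 242 ^ 177 =  67
byte 1:   9 ^ 245 = 252
byte 2: 253 ^   5 = 248
byte 3:  60 ^  22 =  42
byte 4: 197 ^ 114 = 183
byte 5: 159 ^ 250 = 101
byte 6: 141 ^  44 = 161
byte 7: 231 ^ 167 =  64
byte 8: 104 ^ 189 = 213
byte 9: 252 ^  95 = 163
byte 10: 146 ^ 231 = 117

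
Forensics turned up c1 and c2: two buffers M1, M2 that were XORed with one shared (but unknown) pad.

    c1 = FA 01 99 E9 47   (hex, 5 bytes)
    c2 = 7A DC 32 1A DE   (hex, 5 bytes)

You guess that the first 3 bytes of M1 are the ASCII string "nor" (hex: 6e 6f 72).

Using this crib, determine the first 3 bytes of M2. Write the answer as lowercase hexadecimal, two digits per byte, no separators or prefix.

eeb2d9

First, c1 ⊕ c2 = (M1 ⊕ K) ⊕ (M2 ⊕ K) = M1 ⊕ M2, so the key drops out. Then M2 = (M1 ⊕ M2) ⊕ M1 over the first 3 bytes.
byte 0: (fa ⊕ 7a) ⊕ 6e = 80 ⊕ 6e = ee
byte 1: (01 ⊕ dc) ⊕ 6f = dd ⊕ 6f = b2
byte 2: (99 ⊕ 32) ⊕ 72 = ab ⊕ 72 = d9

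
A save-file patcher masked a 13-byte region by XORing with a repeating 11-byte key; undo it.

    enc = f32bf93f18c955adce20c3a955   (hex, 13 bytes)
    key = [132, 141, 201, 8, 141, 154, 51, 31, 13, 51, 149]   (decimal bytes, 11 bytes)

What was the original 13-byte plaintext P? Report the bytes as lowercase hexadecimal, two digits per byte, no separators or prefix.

77a63037955366b2c313562dd8

The 11-byte key repeats, so the effective keystream is 84 8d c9 08 8d 9a 33 1f 0d 33 95 84 8d.
byte 0: f3 xor 84 = 77
byte 1: 2b xor 8d = a6
byte 2: f9 xor c9 = 30
byte 3: 3f xor 08 = 37
byte 4: 18 xor 8d = 95
byte 5: c9 xor 9a = 53
byte 6: 55 xor 33 = 66
byte 7: ad xor 1f = b2
byte 8: ce xor 0d = c3
byte 9: 20 xor 33 = 13
byte 10: c3 xor 95 = 56
byte 11: a9 xor 84 = 2d
byte 12: 55 xor 8d = d8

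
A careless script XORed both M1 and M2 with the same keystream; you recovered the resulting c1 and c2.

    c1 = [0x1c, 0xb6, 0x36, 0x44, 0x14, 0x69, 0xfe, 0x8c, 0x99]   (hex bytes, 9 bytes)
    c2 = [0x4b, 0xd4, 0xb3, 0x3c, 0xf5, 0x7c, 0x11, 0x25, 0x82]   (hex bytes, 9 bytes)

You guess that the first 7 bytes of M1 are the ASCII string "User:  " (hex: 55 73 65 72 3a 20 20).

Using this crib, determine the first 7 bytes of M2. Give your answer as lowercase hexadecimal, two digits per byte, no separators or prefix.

First, c1 ⊕ c2 = (M1 ⊕ K) ⊕ (M2 ⊕ K) = M1 ⊕ M2, so the key drops out. Then M2 = (M1 ⊕ M2) ⊕ M1 over the first 7 bytes.
byte 0: (1c ^ 4b) ^ 55 = 57 ^ 55 = 02
byte 1: (b6 ^ d4) ^ 73 = 62 ^ 73 = 11
byte 2: (36 ^ b3) ^ 65 = 85 ^ 65 = e0
byte 3: (44 ^ 3c) ^ 72 = 78 ^ 72 = 0a
byte 4: (14 ^ f5) ^ 3a = e1 ^ 3a = db
byte 5: (69 ^ 7c) ^ 20 = 15 ^ 20 = 35
byte 6: (fe ^ 11) ^ 20 = ef ^ 20 = cf

0211e00adb35cf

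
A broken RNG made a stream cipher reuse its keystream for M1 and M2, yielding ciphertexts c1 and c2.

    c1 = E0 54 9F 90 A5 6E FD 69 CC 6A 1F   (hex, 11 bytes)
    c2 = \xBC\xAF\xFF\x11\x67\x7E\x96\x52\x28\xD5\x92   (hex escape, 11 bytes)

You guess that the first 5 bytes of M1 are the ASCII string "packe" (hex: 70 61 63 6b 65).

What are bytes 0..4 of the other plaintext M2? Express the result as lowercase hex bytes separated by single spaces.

2c 9a 03 ea a7

First, c1 ⊕ c2 = (M1 ⊕ K) ⊕ (M2 ⊕ K) = M1 ⊕ M2, so the key drops out. Then M2 = (M1 ⊕ M2) ⊕ M1 over the first 5 bytes.
byte 0: (e0 ^ bc) ^ 70 = 5c ^ 70 = 2c
byte 1: (54 ^ af) ^ 61 = fb ^ 61 = 9a
byte 2: (9f ^ ff) ^ 63 = 60 ^ 63 = 03
byte 3: (90 ^ 11) ^ 6b = 81 ^ 6b = ea
byte 4: (a5 ^ 67) ^ 65 = c2 ^ 65 = a7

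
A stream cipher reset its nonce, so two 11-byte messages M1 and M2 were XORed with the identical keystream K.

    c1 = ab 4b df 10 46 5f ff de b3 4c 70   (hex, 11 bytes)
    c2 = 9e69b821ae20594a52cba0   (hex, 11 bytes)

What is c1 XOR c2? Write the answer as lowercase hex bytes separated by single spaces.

35 22 67 31 e8 7f a6 94 e1 87 d0

c1 ⊕ c2 = (M1 ⊕ K) ⊕ (M2 ⊕ K) = M1 ⊕ M2 — the shared key cancels under XOR.
byte 0: 171 ^ 158 =  53
byte 1:  75 ^ 105 =  34
byte 2: 223 ^ 184 = 103
byte 3:  16 ^  33 =  49
byte 4:  70 ^ 174 = 232
byte 5:  95 ^  32 = 127
byte 6: 255 ^  89 = 166
byte 7: 222 ^  74 = 148
byte 8: 179 ^  82 = 225
byte 9:  76 ^ 203 = 135
byte 10: 112 ^ 160 = 208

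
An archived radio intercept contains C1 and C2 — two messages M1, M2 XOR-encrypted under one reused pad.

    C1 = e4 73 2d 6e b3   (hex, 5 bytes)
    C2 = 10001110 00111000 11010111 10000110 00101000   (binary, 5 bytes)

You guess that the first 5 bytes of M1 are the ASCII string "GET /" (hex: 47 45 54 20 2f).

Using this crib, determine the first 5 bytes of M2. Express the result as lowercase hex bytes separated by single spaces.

First, C1 ⊕ C2 = (M1 ⊕ K) ⊕ (M2 ⊕ K) = M1 ⊕ M2, so the key drops out. Then M2 = (M1 ⊕ M2) ⊕ M1 over the first 5 bytes.
byte 0: (e4 ⊕ 8e) ⊕ 47 = 6a ⊕ 47 = 2d
byte 1: (73 ⊕ 38) ⊕ 45 = 4b ⊕ 45 = 0e
byte 2: (2d ⊕ d7) ⊕ 54 = fa ⊕ 54 = ae
byte 3: (6e ⊕ 86) ⊕ 20 = e8 ⊕ 20 = c8
byte 4: (b3 ⊕ 28) ⊕ 2f = 9b ⊕ 2f = b4

2d 0e ae c8 b4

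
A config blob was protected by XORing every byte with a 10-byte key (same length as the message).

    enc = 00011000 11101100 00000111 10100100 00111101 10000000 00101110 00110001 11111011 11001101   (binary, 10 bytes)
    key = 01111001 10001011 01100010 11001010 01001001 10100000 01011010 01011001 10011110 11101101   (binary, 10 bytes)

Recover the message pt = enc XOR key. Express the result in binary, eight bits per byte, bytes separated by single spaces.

01100001 01100111 01100101 01101110 01110100 00100000 01110100 01101000 01100101 00100000

XOR is its own inverse, so applying the key byte-wise gives the result directly.
18 ^ 79 = 61
ec ^ 8b = 67
07 ^ 62 = 65
a4 ^ ca = 6e
3d ^ 49 = 74
80 ^ a0 = 20
2e ^ 5a = 74
31 ^ 59 = 68
fb ^ 9e = 65
cd ^ ed = 20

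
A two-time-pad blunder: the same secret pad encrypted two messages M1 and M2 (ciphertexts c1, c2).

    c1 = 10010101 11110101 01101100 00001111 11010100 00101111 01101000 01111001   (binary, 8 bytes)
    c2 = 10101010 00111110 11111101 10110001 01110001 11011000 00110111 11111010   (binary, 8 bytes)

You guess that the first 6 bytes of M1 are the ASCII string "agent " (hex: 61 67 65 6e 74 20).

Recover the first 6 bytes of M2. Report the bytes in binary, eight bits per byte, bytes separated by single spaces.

First, c1 ⊕ c2 = (M1 ⊕ K) ⊕ (M2 ⊕ K) = M1 ⊕ M2, so the key drops out. Then M2 = (M1 ⊕ M2) ⊕ M1 over the first 6 bytes.
byte 0: (95 XOR aa) XOR 61 = 3f XOR 61 = 5e
byte 1: (f5 XOR 3e) XOR 67 = cb XOR 67 = ac
byte 2: (6c XOR fd) XOR 65 = 91 XOR 65 = f4
byte 3: (0f XOR b1) XOR 6e = be XOR 6e = d0
byte 4: (d4 XOR 71) XOR 74 = a5 XOR 74 = d1
byte 5: (2f XOR d8) XOR 20 = f7 XOR 20 = d7

01011110 10101100 11110100 11010000 11010001 11010111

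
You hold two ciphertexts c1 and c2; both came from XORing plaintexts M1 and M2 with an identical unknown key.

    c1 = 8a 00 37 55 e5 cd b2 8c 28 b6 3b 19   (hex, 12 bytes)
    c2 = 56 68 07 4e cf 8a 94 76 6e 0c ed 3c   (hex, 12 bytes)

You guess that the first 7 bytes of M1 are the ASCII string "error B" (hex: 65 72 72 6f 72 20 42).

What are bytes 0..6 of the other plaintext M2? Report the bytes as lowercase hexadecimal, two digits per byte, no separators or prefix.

First, c1 ⊕ c2 = (M1 ⊕ K) ⊕ (M2 ⊕ K) = M1 ⊕ M2, so the key drops out. Then M2 = (M1 ⊕ M2) ⊕ M1 over the first 7 bytes.
byte 0: (8a XOR 56) XOR 65 = dc XOR 65 = b9
byte 1: (00 XOR 68) XOR 72 = 68 XOR 72 = 1a
byte 2: (37 XOR 07) XOR 72 = 30 XOR 72 = 42
byte 3: (55 XOR 4e) XOR 6f = 1b XOR 6f = 74
byte 4: (e5 XOR cf) XOR 72 = 2a XOR 72 = 58
byte 5: (cd XOR 8a) XOR 20 = 47 XOR 20 = 67
byte 6: (b2 XOR 94) XOR 42 = 26 XOR 42 = 64

b91a4274586764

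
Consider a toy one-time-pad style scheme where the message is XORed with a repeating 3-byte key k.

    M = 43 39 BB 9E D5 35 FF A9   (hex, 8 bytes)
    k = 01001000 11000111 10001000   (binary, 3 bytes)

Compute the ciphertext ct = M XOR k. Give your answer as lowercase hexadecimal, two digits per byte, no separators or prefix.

0bfe33d612bdb76e

The 3-byte key repeats, so the effective keystream is 48 c7 88 48 c7 88 48 c7.
byte 0: 43 ⊕ 48 = 0b
byte 1: 39 ⊕ c7 = fe
byte 2: bb ⊕ 88 = 33
byte 3: 9e ⊕ 48 = d6
byte 4: d5 ⊕ c7 = 12
byte 5: 35 ⊕ 88 = bd
byte 6: ff ⊕ 48 = b7
byte 7: a9 ⊕ c7 = 6e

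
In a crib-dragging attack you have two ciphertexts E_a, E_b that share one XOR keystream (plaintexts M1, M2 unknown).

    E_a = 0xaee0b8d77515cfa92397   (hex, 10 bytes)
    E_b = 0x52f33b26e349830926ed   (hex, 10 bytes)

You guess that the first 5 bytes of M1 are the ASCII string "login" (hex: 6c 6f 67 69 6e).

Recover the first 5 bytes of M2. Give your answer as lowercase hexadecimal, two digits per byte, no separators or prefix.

907ce498f8

First, E_a ⊕ E_b = (M1 ⊕ K) ⊕ (M2 ⊕ K) = M1 ⊕ M2, so the key drops out. Then M2 = (M1 ⊕ M2) ⊕ M1 over the first 5 bytes.
byte 0: (ae ^ 52) ^ 6c = fc ^ 6c = 90
byte 1: (e0 ^ f3) ^ 6f = 13 ^ 6f = 7c
byte 2: (b8 ^ 3b) ^ 67 = 83 ^ 67 = e4
byte 3: (d7 ^ 26) ^ 69 = f1 ^ 69 = 98
byte 4: (75 ^ e3) ^ 6e = 96 ^ 6e = f8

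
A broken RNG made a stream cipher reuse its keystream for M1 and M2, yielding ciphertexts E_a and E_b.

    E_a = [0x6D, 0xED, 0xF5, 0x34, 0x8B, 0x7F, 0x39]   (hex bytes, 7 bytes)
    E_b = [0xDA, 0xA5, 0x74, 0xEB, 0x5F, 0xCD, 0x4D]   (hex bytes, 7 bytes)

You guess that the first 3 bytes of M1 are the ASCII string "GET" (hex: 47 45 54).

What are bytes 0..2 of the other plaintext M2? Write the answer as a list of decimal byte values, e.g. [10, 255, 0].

[240, 13, 213]

First, E_a ⊕ E_b = (M1 ⊕ K) ⊕ (M2 ⊕ K) = M1 ⊕ M2, so the key drops out. Then M2 = (M1 ⊕ M2) ⊕ M1 over the first 3 bytes.
byte 0: (6d ^ da) ^ 47 = b7 ^ 47 = f0
byte 1: (ed ^ a5) ^ 45 = 48 ^ 45 = 0d
byte 2: (f5 ^ 74) ^ 54 = 81 ^ 54 = d5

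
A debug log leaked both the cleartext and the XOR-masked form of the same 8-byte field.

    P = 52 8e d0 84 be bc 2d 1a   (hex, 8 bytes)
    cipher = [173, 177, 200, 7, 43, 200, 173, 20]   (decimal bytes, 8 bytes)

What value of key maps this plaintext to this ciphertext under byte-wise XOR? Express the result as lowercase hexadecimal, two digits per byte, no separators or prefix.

Since cipher = P ⊕ key, XORing both sides with P gives key = P ⊕ cipher.
52 ⊕ ad = ff
8e ⊕ b1 = 3f
d0 ⊕ c8 = 18
84 ⊕ 07 = 83
be ⊕ 2b = 95
bc ⊕ c8 = 74
2d ⊕ ad = 80
1a ⊕ 14 = 0e

ff3f18839574800e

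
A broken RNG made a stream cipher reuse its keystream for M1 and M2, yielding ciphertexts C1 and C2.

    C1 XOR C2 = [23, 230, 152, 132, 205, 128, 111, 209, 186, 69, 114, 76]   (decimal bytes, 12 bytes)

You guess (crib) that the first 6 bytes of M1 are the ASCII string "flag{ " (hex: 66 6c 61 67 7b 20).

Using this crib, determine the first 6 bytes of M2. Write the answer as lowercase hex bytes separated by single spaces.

Since C1 ⊕ C2 = M1 ⊕ M2, XORing with the guessed M1 bytes yields the corresponding M2 bytes: M2 = (C1 ⊕ C2) ⊕ M1.
17 ⊕ 66 = 71
e6 ⊕ 6c = 8a
98 ⊕ 61 = f9
84 ⊕ 67 = e3
cd ⊕ 7b = b6
80 ⊕ 20 = a0

71 8a f9 e3 b6 a0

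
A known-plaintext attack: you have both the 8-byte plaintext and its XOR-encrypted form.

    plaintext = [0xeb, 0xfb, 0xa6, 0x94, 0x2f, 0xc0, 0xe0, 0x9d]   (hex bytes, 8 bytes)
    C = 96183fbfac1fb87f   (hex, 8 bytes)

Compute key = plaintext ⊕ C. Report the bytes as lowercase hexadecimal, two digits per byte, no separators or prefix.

Since C = plaintext ⊕ key, XORing both sides with plaintext gives key = plaintext ⊕ C.
eb ⊕ 96 = 7d
fb ⊕ 18 = e3
a6 ⊕ 3f = 99
94 ⊕ bf = 2b
2f ⊕ ac = 83
c0 ⊕ 1f = df
e0 ⊕ b8 = 58
9d ⊕ 7f = e2

7de3992b83df58e2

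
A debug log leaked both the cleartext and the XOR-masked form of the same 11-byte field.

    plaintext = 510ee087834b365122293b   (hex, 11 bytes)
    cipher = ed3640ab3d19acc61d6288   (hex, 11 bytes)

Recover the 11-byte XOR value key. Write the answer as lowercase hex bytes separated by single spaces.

bc 38 a0 2c be 52 9a 97 3f 4b b3

Since cipher = plaintext ⊕ key, XORing both sides with plaintext gives key = plaintext ⊕ cipher.
51 ⊕ ed = bc
0e ⊕ 36 = 38
e0 ⊕ 40 = a0
87 ⊕ ab = 2c
83 ⊕ 3d = be
4b ⊕ 19 = 52
36 ⊕ ac = 9a
51 ⊕ c6 = 97
22 ⊕ 1d = 3f
29 ⊕ 62 = 4b
3b ⊕ 88 = b3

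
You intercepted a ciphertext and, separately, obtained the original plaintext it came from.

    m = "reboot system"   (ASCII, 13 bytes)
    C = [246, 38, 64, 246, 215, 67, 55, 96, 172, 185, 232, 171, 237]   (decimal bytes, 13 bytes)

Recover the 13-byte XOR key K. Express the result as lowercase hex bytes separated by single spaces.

Since C = m ⊕ K, XORing both sides with m gives K = m ⊕ C.
114 ⊕ 246 = 132
101 ⊕  38 =  67
 98 ⊕  64 =  34
111 ⊕ 246 = 153
111 ⊕ 215 = 184
116 ⊕  67 =  55
 32 ⊕  55 =  23
115 ⊕  96 =  19
121 ⊕ 172 = 213
115 ⊕ 185 = 202
116 ⊕ 232 = 156
101 ⊕ 171 = 206
109 ⊕ 237 = 128

84 43 22 99 b8 37 17 13 d5 ca 9c ce 80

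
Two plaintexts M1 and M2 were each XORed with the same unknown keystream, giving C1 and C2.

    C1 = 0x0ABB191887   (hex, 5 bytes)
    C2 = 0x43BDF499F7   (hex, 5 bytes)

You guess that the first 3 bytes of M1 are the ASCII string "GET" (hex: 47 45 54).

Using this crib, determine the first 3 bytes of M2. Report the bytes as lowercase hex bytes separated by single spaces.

0e 43 b9

First, C1 ⊕ C2 = (M1 ⊕ K) ⊕ (M2 ⊕ K) = M1 ⊕ M2, so the key drops out. Then M2 = (M1 ⊕ M2) ⊕ M1 over the first 3 bytes.
byte 0: (0a ^ 43) ^ 47 = 49 ^ 47 = 0e
byte 1: (bb ^ bd) ^ 45 = 06 ^ 45 = 43
byte 2: (19 ^ f4) ^ 54 = ed ^ 54 = b9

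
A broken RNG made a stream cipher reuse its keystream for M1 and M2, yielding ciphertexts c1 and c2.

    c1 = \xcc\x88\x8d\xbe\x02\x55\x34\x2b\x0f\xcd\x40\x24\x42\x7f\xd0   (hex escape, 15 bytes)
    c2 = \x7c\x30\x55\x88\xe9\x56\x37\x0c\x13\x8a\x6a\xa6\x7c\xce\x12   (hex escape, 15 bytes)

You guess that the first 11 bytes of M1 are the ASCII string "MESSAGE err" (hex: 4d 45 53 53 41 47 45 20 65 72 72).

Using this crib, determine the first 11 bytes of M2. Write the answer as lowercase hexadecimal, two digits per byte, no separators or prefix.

First, c1 ⊕ c2 = (M1 ⊕ K) ⊕ (M2 ⊕ K) = M1 ⊕ M2, so the key drops out. Then M2 = (M1 ⊕ M2) ⊕ M1 over the first 11 bytes.
byte 0: (cc ^ 7c) ^ 4d = b0 ^ 4d = fd
byte 1: (88 ^ 30) ^ 45 = b8 ^ 45 = fd
byte 2: (8d ^ 55) ^ 53 = d8 ^ 53 = 8b
byte 3: (be ^ 88) ^ 53 = 36 ^ 53 = 65
byte 4: (02 ^ e9) ^ 41 = eb ^ 41 = aa
byte 5: (55 ^ 56) ^ 47 = 03 ^ 47 = 44
byte 6: (34 ^ 37) ^ 45 = 03 ^ 45 = 46
byte 7: (2b ^ 0c) ^ 20 = 27 ^ 20 = 07
byte 8: (0f ^ 13) ^ 65 = 1c ^ 65 = 79
byte 9: (cd ^ 8a) ^ 72 = 47 ^ 72 = 35
byte 10: (40 ^ 6a) ^ 72 = 2a ^ 72 = 58

fdfd8b65aa444607793558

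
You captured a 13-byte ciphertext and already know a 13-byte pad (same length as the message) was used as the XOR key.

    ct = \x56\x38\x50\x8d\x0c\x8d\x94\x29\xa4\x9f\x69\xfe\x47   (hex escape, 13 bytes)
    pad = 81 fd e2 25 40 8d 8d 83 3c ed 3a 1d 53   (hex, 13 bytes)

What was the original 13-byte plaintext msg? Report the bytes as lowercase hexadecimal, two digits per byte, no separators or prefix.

byte 0: 56 XOR 81 = d7
byte 1: 38 XOR fd = c5
byte 2: 50 XOR e2 = b2
byte 3: 8d XOR 25 = a8
byte 4: 0c XOR 40 = 4c
byte 5: 8d XOR 8d = 00
byte 6: 94 XOR 8d = 19
byte 7: 29 XOR 83 = aa
byte 8: a4 XOR 3c = 98
byte 9: 9f XOR ed = 72
byte 10: 69 XOR 3a = 53
byte 11: fe XOR 1d = e3
byte 12: 47 XOR 53 = 14

d7c5b2a84c0019aa987253e314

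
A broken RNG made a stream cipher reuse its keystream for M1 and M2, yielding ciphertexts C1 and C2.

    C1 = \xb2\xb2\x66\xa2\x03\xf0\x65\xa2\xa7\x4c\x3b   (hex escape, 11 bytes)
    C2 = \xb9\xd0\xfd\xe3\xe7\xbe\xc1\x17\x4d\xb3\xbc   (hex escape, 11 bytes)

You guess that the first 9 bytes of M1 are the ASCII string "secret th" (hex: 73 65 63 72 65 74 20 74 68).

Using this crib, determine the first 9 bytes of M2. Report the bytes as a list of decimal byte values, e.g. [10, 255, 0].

First, C1 ⊕ C2 = (M1 ⊕ K) ⊕ (M2 ⊕ K) = M1 ⊕ M2, so the key drops out. Then M2 = (M1 ⊕ M2) ⊕ M1 over the first 9 bytes.
byte 0: (b2 xor b9) xor 73 = 0b xor 73 = 78
byte 1: (b2 xor d0) xor 65 = 62 xor 65 = 07
byte 2: (66 xor fd) xor 63 = 9b xor 63 = f8
byte 3: (a2 xor e3) xor 72 = 41 xor 72 = 33
byte 4: (03 xor e7) xor 65 = e4 xor 65 = 81
byte 5: (f0 xor be) xor 74 = 4e xor 74 = 3a
byte 6: (65 xor c1) xor 20 = a4 xor 20 = 84
byte 7: (a2 xor 17) xor 74 = b5 xor 74 = c1
byte 8: (a7 xor 4d) xor 68 = ea xor 68 = 82

[120, 7, 248, 51, 129, 58, 132, 193, 130]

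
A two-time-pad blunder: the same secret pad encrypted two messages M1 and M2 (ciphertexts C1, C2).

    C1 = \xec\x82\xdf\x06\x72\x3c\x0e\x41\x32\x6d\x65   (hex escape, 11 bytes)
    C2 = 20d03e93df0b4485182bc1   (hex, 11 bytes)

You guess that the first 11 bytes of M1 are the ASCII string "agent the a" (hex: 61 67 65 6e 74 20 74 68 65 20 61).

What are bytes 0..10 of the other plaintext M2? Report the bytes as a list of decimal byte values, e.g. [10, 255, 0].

First, C1 ⊕ C2 = (M1 ⊕ K) ⊕ (M2 ⊕ K) = M1 ⊕ M2, so the key drops out. Then M2 = (M1 ⊕ M2) ⊕ M1 over the first 11 bytes.
byte 0: (ec ^ 20) ^ 61 = cc ^ 61 = ad
byte 1: (82 ^ d0) ^ 67 = 52 ^ 67 = 35
byte 2: (df ^ 3e) ^ 65 = e1 ^ 65 = 84
byte 3: (06 ^ 93) ^ 6e = 95 ^ 6e = fb
byte 4: (72 ^ df) ^ 74 = ad ^ 74 = d9
byte 5: (3c ^ 0b) ^ 20 = 37 ^ 20 = 17
byte 6: (0e ^ 44) ^ 74 = 4a ^ 74 = 3e
byte 7: (41 ^ 85) ^ 68 = c4 ^ 68 = ac
byte 8: (32 ^ 18) ^ 65 = 2a ^ 65 = 4f
byte 9: (6d ^ 2b) ^ 20 = 46 ^ 20 = 66
byte 10: (65 ^ c1) ^ 61 = a4 ^ 61 = c5

[173, 53, 132, 251, 217, 23, 62, 172, 79, 102, 197]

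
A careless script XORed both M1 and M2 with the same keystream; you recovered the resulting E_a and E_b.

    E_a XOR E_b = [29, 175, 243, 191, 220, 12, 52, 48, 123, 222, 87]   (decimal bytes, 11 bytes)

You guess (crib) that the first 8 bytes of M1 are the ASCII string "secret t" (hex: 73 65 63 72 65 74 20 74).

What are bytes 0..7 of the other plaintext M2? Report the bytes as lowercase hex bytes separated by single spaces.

6e ca 90 cd b9 78 14 44

Since E_a ⊕ E_b = M1 ⊕ M2, XORing with the guessed M1 bytes yields the corresponding M2 bytes: M2 = (E_a ⊕ E_b) ⊕ M1.
byte 0: 00011101 xor 01110011 = 01101110
byte 1: 10101111 xor 01100101 = 11001010
byte 2: 11110011 xor 01100011 = 10010000
byte 3: 10111111 xor 01110010 = 11001101
byte 4: 11011100 xor 01100101 = 10111001
byte 5: 00001100 xor 01110100 = 01111000
byte 6: 00110100 xor 00100000 = 00010100
byte 7: 00110000 xor 01110100 = 01000100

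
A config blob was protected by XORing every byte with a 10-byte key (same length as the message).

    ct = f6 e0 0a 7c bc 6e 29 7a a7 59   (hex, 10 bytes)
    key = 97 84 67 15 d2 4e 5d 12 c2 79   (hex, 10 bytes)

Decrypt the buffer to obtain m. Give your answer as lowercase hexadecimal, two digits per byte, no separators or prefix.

f6 XOR 97 = 61
e0 XOR 84 = 64
0a XOR 67 = 6d
7c XOR 15 = 69
bc XOR d2 = 6e
6e XOR 4e = 20
29 XOR 5d = 74
7a XOR 12 = 68
a7 XOR c2 = 65
59 XOR 79 = 20

61646d696e2074686520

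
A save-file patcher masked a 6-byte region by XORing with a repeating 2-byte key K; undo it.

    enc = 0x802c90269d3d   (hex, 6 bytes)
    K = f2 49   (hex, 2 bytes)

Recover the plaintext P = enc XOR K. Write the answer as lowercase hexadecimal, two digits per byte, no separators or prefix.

The 2-byte key repeats, so the effective keystream is f2 49 f2 49 f2 49.
byte 0: 10000000 ^ 11110010 = 01110010
byte 1: 00101100 ^ 01001001 = 01100101
byte 2: 10010000 ^ 11110010 = 01100010
byte 3: 00100110 ^ 01001001 = 01101111
byte 4: 10011101 ^ 11110010 = 01101111
byte 5: 00111101 ^ 01001001 = 01110100

7265626f6f74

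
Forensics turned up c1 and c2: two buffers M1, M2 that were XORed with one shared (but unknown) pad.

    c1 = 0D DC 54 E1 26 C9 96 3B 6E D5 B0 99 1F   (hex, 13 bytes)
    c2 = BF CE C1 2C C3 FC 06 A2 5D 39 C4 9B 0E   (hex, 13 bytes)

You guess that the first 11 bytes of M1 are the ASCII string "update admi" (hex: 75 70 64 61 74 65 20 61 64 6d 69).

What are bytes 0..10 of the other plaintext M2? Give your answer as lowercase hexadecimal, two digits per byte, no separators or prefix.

First, c1 ⊕ c2 = (M1 ⊕ K) ⊕ (M2 ⊕ K) = M1 ⊕ M2, so the key drops out. Then M2 = (M1 ⊕ M2) ⊕ M1 over the first 11 bytes.
byte 0: (0d ⊕ bf) ⊕ 75 = b2 ⊕ 75 = c7
byte 1: (dc ⊕ ce) ⊕ 70 = 12 ⊕ 70 = 62
byte 2: (54 ⊕ c1) ⊕ 64 = 95 ⊕ 64 = f1
byte 3: (e1 ⊕ 2c) ⊕ 61 = cd ⊕ 61 = ac
byte 4: (26 ⊕ c3) ⊕ 74 = e5 ⊕ 74 = 91
byte 5: (c9 ⊕ fc) ⊕ 65 = 35 ⊕ 65 = 50
byte 6: (96 ⊕ 06) ⊕ 20 = 90 ⊕ 20 = b0
byte 7: (3b ⊕ a2) ⊕ 61 = 99 ⊕ 61 = f8
byte 8: (6e ⊕ 5d) ⊕ 64 = 33 ⊕ 64 = 57
byte 9: (d5 ⊕ 39) ⊕ 6d = ec ⊕ 6d = 81
byte 10: (b0 ⊕ c4) ⊕ 69 = 74 ⊕ 69 = 1d

c762f1ac9150b0f857811d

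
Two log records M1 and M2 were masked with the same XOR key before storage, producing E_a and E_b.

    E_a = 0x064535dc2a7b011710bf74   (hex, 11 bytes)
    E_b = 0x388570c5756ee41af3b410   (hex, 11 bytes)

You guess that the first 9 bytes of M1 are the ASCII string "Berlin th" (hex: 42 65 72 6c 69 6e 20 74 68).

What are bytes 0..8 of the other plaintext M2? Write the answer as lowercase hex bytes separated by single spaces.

7c a5 37 75 36 7b c5 79 8b

First, E_a ⊕ E_b = (M1 ⊕ K) ⊕ (M2 ⊕ K) = M1 ⊕ M2, so the key drops out. Then M2 = (M1 ⊕ M2) ⊕ M1 over the first 9 bytes.
byte 0: (06 XOR 38) XOR 42 = 3e XOR 42 = 7c
byte 1: (45 XOR 85) XOR 65 = c0 XOR 65 = a5
byte 2: (35 XOR 70) XOR 72 = 45 XOR 72 = 37
byte 3: (dc XOR c5) XOR 6c = 19 XOR 6c = 75
byte 4: (2a XOR 75) XOR 69 = 5f XOR 69 = 36
byte 5: (7b XOR 6e) XOR 6e = 15 XOR 6e = 7b
byte 6: (01 XOR e4) XOR 20 = e5 XOR 20 = c5
byte 7: (17 XOR 1a) XOR 74 = 0d XOR 74 = 79
byte 8: (10 XOR f3) XOR 68 = e3 XOR 68 = 8b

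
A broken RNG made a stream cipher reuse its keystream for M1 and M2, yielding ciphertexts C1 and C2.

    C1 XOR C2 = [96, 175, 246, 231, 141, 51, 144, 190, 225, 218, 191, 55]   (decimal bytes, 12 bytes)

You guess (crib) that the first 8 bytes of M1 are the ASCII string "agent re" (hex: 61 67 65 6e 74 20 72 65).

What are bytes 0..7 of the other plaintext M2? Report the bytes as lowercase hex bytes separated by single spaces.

01 c8 93 89 f9 13 e2 db

Since C1 ⊕ C2 = M1 ⊕ M2, XORing with the guessed M1 bytes yields the corresponding M2 bytes: M2 = (C1 ⊕ C2) ⊕ M1.
60 XOR 61 = 01
af XOR 67 = c8
f6 XOR 65 = 93
e7 XOR 6e = 89
8d XOR 74 = f9
33 XOR 20 = 13
90 XOR 72 = e2
be XOR 65 = db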